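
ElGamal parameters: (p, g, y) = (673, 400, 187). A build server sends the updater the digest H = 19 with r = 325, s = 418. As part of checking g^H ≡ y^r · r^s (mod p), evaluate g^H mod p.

400^2 = 160000 ≡ 499
400^4 ≡ 499^2 = 249001 ≡ 664
400^8 ≡ 664^2 = 440896 ≡ 81
400^16 ≡ 81^2 = 6561 ≡ 504
19 = 16 + 2 + 1, so 400^19 ≡ 504·499·400 ≡ 379 (mod 673)

379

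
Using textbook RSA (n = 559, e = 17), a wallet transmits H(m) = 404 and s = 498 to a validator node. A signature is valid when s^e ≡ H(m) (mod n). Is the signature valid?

invalid

s^2 ≡ 498^2 = 248004 ≡ 367
s^4 ≡ 367^2 = 134689 ≡ 529
s^8 ≡ 529^2 = 279841 ≡ 341
s^16 ≡ 341^2 = 116281 ≡ 9
17 = 16 + 1, so s^17 ≡ 9·498 ≡ 10 (mod 559)
s^17 mod 559 = 10, but H(m) = 404.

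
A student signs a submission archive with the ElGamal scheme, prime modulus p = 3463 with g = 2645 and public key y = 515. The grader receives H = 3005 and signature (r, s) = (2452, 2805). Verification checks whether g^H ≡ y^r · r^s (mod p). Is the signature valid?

valid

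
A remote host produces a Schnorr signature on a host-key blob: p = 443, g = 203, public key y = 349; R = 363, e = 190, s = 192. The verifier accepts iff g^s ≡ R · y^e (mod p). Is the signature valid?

invalid

g^s mod p:
Squares mod 443: 203^1≡203, 203^2≡10, 203^4≡100, 203^8≡254, 203^16≡281, 203^32≡107, 203^64≡374, 203^128≡331
192 = 128 + 64, so 203^192 ≡ 331·374 ≡ 197 (mod 443)
R · y^e mod p:
Squares mod 443: 349^1≡349, 349^2≡419, 349^4≡133, 349^8≡412, 349^16≡75, 349^32≡309, 349^64≡236, 349^128≡321
190 = 128 + 32 + 16 + 8 + 4 + 2, so 349^190 ≡ 321·309·75·412·133·419 ≡ 166 (mod 443)
363·166 = 60258 ≡ 10 (mod 443)
197 ≠ 10; the check fails.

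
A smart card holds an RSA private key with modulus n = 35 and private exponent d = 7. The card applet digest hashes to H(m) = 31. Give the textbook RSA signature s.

(H(m))^2 ≡ 31^2 = 961 ≡ 16
(H(m))^4 ≡ 16^2 = 256 ≡ 11
7 = 4 + 2 + 1, so (H(m))^7 ≡ 11·16·31 ≡ 31 (mod 35)

31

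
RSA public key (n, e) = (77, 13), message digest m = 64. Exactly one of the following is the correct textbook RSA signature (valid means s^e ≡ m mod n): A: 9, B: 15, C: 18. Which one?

Candidate A: Squares mod 77: 9^1≡9, 9^2≡4, 9^4≡16, 9^8≡25; 13 = 8 + 4 + 1, so 9^13 ≡ 25·16·9 ≡ 58 (mod 77)
Candidate B: Squares mod 77: 15^1≡15, 15^2≡71, 15^4≡36, 15^8≡64; 13 = 8 + 4 + 1, so 15^13 ≡ 64·36·15 ≡ 64 (mod 77)
  → matches m = 64
Candidate C: Squares mod 77: 18^1≡18, 18^2≡16, 18^4≡25, 18^8≡9; 13 = 8 + 4 + 1, so 18^13 ≡ 9·25·18 ≡ 46 (mod 77)

B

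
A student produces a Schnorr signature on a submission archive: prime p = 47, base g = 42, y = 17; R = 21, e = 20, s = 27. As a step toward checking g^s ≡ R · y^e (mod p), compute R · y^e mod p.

17^2 = 289 ≡ 7
17^4 ≡ 7^2 = 49 ≡ 2
17^8 ≡ 2^2 = 4
17^16 ≡ 4^2 = 16
20 = 16 + 4, so 17^20 ≡ 16·2 ≡ 32 (mod 47)
R · y^e ≡ 21·32 = 672 ≡ 14 (mod 47)

14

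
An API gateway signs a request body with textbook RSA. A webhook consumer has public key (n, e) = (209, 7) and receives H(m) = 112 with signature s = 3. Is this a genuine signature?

forged

s^7 mod 209 = 97
97 ≠ 112, so verification fails.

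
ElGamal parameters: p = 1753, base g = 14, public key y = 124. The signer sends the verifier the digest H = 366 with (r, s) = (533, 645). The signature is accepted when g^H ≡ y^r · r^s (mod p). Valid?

Left side g^H mod p:
14^2 = 196
14^4 ≡ 196^2 = 38416 ≡ 1603
14^8 ≡ 1603^2 = 2569609 ≡ 1464
14^16 ≡ 1464^2 = 2143296 ≡ 1130
14^32 ≡ 1130^2 = 1276900 ≡ 716
14^64 ≡ 716^2 = 512656 ≡ 780
14^128 ≡ 780^2 = 608400 ≡ 109
14^256 ≡ 109^2 = 11881 ≡ 1363
366 = 256 + 64 + 32 + 8 + 4 + 2, so 14^366 ≡ 1363·780·716·1464·1603·196 ≡ 1199 (mod 1753)
Right side y^r · r^s mod p:
124^2 = 15376 ≡ 1352
124^4 ≡ 1352^2 = 1827904 ≡ 1278
124^8 ≡ 1278^2 = 1633284 ≡ 1241
124^16 ≡ 1241^2 = 1540081 ≡ 947
124^32 ≡ 947^2 = 896809 ≡ 1026
124^64 ≡ 1026^2 = 1052676 ≡ 876
124^128 ≡ 876^2 = 767376 ≡ 1315
124^256 ≡ 1315^2 = 1729225 ≡ 767
124^512 ≡ 767^2 = 588289 ≡ 1034
533 = 512 + 16 + 4 + 1, so 124^533 ≡ 1034·947·1278·124 ≡ 118 (mod 1753)
533^2 = 284089 ≡ 103
533^4 ≡ 103^2 = 10609 ≡ 91
533^8 ≡ 91^2 = 8281 ≡ 1269
533^16 ≡ 1269^2 = 1610361 ≡ 1107
533^32 ≡ 1107^2 = 1225449 ≡ 102
533^64 ≡ 102^2 = 10404 ≡ 1639
533^128 ≡ 1639^2 = 2686321 ≡ 725
533^256 ≡ 725^2 = 525625 ≡ 1478
533^512 ≡ 1478^2 = 2184484 ≡ 246
645 = 512 + 128 + 4 + 1, so 533^645 ≡ 246·725·91·533 ≡ 233 (mod 1753)
118·233 = 27494 ≡ 1199 (mod 1753)
1199 ≡ 1199 (mod 1753), so the signature is genuine.

yes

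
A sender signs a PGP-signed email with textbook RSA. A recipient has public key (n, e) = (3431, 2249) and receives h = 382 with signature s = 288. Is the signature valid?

invalid

Squares mod 3431: s^1≡288, s^2≡600, s^4≡3176, s^8≡3267, s^16≡2879, s^32≡2776, s^64≡150, s^128≡1914, s^256≡2519, s^512≡1442, s^1024≡178, s^2048≡805
2249 = 2048 + 128 + 64 + 8 + 1, so s^2249 ≡ 805·1914·150·3267·288 ≡ 2500 (mod 3431)
s^2249 mod 3431 = 2500, but h = 382.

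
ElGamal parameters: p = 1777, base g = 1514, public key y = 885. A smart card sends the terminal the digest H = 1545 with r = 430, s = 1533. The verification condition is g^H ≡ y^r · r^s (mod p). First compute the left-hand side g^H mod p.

Squares mod 1777: 1514^1≡1514, 1514^2≡1643, 1514^4≡186, 1514^8≡833, 1514^16≡859, 1514^32≡426, 1514^64≡222, 1514^128≡1305, 1514^256≡659, 1514^512≡693, 1514^1024≡459
1545 = 1024 + 512 + 8 + 1, so 1514^1545 ≡ 459·693·833·1514 ≡ 1522 (mod 1777)

1522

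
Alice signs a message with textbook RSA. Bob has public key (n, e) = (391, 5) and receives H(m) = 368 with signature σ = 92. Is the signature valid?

σ^2 ≡ 92^2 = 8464 ≡ 253
σ^4 ≡ 253^2 = 64009 ≡ 276
5 = 4 + 1, so σ^5 ≡ 276·92 ≡ 368 (mod 391)
σ^5 mod 391 = 368 matches H(m).

valid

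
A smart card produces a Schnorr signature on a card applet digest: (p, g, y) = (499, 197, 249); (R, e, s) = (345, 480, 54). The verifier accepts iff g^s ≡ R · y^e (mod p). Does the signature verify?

does not verify

g^s mod p:
197^2 = 38809 ≡ 386
197^4 ≡ 386^2 = 148996 ≡ 294
197^8 ≡ 294^2 = 86436 ≡ 109
197^16 ≡ 109^2 = 11881 ≡ 404
197^32 ≡ 404^2 = 163216 ≡ 43
54 = 32 + 16 + 4 + 2, so 197^54 ≡ 43·404·294·386 ≡ 337 (mod 499)
R · y^e mod p:
249^2 = 62001 ≡ 125
249^4 ≡ 125^2 = 15625 ≡ 156
249^8 ≡ 156^2 = 24336 ≡ 384
249^16 ≡ 384^2 = 147456 ≡ 251
249^32 ≡ 251^2 = 63001 ≡ 127
249^64 ≡ 127^2 = 16129 ≡ 161
249^128 ≡ 161^2 = 25921 ≡ 472
249^256 ≡ 472^2 = 222784 ≡ 230
480 = 256 + 128 + 64 + 32, so 249^480 ≡ 230·472·161·127 ≡ 169 (mod 499)
345·169 = 58305 ≡ 421 (mod 499)
337 ≠ 421; the check fails.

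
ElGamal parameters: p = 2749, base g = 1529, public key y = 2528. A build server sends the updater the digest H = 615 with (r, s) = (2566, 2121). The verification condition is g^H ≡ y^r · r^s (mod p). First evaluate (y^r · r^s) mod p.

1929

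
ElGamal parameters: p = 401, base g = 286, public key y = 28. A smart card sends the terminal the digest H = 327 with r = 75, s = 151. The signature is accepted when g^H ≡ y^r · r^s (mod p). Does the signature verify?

does not verify

Left side g^H mod p:
Squares mod 401: 286^1≡286, 286^2≡393, 286^4≡64, 286^8≡86, 286^16≡178, 286^32≡5, 286^64≡25, 286^128≡224, 286^256≡51
327 = 256 + 64 + 4 + 2 + 1, so 286^327 ≡ 51·25·64·393·286 ≡ 389 (mod 401)
Right side y^r · r^s mod p:
Squares mod 401: 28^1≡28, 28^2≡383, 28^4≡324, 28^8≡315, 28^16≡178, 28^32≡5, 28^64≡25
75 = 64 + 8 + 2 + 1, so 28^75 ≡ 25·315·383·28 ≡ 98 (mod 401)
Squares mod 401: 75^1≡75, 75^2≡11, 75^4≡121, 75^8≡205, 75^16≡321, 75^32≡385, 75^64≡256, 75^128≡173
151 = 128 + 16 + 4 + 2 + 1, so 75^151 ≡ 173·321·121·11·75 ≡ 132 (mod 401)
98·132 = 12936 ≡ 104 (mod 401)
389 ≠ 104, so verification fails.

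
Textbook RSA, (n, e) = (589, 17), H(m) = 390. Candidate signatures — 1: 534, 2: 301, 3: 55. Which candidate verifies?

1

Candidate 1: Squares mod 589: 534^1≡534, 534^2≡80, 534^4≡510, 534^8≡351, 534^16≡100; 17 = 16 + 1, so 534^17 ≡ 100·534 ≡ 390 (mod 589)
  → matches H(m) = 390
Candidate 2: Squares mod 589: 301^1≡301, 301^2≡484, 301^4≡423, 301^8≡462, 301^16≡226; 17 = 16 + 1, so 301^17 ≡ 226·301 ≡ 291 (mod 589)
Candidate 3: Squares mod 589: 55^1≡55, 55^2≡80, 55^4≡510, 55^8≡351, 55^16≡100; 17 = 16 + 1, so 55^17 ≡ 100·55 ≡ 199 (mod 589)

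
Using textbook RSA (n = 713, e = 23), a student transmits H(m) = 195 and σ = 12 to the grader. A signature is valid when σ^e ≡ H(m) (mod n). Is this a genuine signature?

forged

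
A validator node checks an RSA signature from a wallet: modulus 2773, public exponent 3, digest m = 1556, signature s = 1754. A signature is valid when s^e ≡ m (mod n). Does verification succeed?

fails

s^2 ≡ 1754^2 = 3076516 ≡ 1259
3 = 2 + 1, so s^3 ≡ 1259·1754 ≡ 978 (mod 2773)
The recovered value 978 does not match the digest 1556.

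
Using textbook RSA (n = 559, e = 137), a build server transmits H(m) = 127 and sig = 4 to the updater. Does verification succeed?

Squares mod 559: sig^1≡4, sig^2≡16, sig^4≡256, sig^8≡133, sig^16≡360, sig^32≡471, sig^64≡477, sig^128≡16
137 = 128 + 8 + 1, so sig^137 ≡ 16·133·4 ≡ 127 (mod 559)
sig^137 mod 559 = 127 matches H(m).

passes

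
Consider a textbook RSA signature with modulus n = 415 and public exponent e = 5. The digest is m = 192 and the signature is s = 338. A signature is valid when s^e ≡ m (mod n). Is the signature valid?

s^5 mod 415 = 223
s^5 mod 415 = 223, but m = 192.

invalid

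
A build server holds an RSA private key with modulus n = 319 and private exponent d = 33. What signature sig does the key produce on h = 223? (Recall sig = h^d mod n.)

h^2 ≡ 223^2 = 49729 ≡ 284
h^4 ≡ 284^2 = 80656 ≡ 268
h^8 ≡ 268^2 = 71824 ≡ 49
h^16 ≡ 49^2 = 2401 ≡ 168
h^32 ≡ 168^2 = 28224 ≡ 152
33 = 32 + 1, so h^33 ≡ 152·223 ≡ 82 (mod 319)

82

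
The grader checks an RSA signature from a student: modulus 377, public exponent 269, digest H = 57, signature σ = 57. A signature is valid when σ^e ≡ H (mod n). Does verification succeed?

passes

σ^2 ≡ 57^2 = 3249 ≡ 233
σ^4 ≡ 233^2 = 54289 ≡ 1
σ^8 ≡ 1^2 = 1
σ^16 ≡ 1^2 = 1
σ^32 ≡ 1^2 = 1
σ^64 ≡ 1^2 = 1
σ^128 ≡ 1^2 = 1
σ^256 ≡ 1^2 = 1
269 = 256 + 8 + 4 + 1, so σ^269 ≡ 1·1·1·57 ≡ 57 (mod 377)
σ^269 mod 377 = 57 matches H.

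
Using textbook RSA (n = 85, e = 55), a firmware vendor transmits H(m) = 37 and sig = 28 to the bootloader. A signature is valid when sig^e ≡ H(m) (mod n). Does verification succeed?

sig^2 ≡ 28^2 = 784 ≡ 19
sig^4 ≡ 19^2 = 361 ≡ 21
sig^8 ≡ 21^2 = 441 ≡ 16
sig^16 ≡ 16^2 = 256 ≡ 1
sig^32 ≡ 1^2 = 1
55 = 32 + 16 + 4 + 2 + 1, so sig^55 ≡ 1·1·21·19·28 ≡ 37 (mod 85)
Since 37 equals the digest 37, verification succeeds.

passes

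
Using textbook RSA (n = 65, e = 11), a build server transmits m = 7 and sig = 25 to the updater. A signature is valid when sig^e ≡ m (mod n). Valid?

sig^2 ≡ 25^2 = 625 ≡ 40
sig^4 ≡ 40^2 = 1600 ≡ 40
sig^8 ≡ 40^2 = 1600 ≡ 40
11 = 8 + 2 + 1, so sig^11 ≡ 40·40·25 ≡ 25 (mod 65)
The recovered value 25 does not match the digest 7.

no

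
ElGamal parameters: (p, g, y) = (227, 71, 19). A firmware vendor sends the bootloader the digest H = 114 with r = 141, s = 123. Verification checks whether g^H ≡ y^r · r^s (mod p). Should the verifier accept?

reject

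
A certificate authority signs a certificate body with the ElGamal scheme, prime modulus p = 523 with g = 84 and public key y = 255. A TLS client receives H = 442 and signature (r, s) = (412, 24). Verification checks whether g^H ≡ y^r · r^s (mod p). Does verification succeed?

passes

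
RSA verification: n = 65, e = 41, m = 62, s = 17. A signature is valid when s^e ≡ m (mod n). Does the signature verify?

verifies

s^41 mod 65 = 62
Since 62 equals the digest 62, verification succeeds.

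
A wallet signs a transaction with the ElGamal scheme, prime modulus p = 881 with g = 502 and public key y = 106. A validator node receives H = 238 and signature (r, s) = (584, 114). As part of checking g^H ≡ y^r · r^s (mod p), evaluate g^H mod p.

650

502^2 = 252004 ≡ 38
502^4 ≡ 38^2 = 1444 ≡ 563
502^8 ≡ 563^2 = 316969 ≡ 690
502^16 ≡ 690^2 = 476100 ≡ 360
502^32 ≡ 360^2 = 129600 ≡ 93
502^64 ≡ 93^2 = 8649 ≡ 720
502^128 ≡ 720^2 = 518400 ≡ 372
238 = 128 + 64 + 32 + 8 + 4 + 2, so 502^238 ≡ 372·720·93·690·563·38 ≡ 650 (mod 881)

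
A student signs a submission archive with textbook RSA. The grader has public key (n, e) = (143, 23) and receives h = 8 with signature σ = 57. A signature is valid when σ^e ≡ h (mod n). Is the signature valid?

valid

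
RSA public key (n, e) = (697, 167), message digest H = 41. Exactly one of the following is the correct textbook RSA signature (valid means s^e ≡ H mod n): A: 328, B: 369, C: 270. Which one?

B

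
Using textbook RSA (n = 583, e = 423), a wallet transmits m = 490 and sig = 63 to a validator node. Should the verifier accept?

sig^2 ≡ 63^2 = 3969 ≡ 471
sig^4 ≡ 471^2 = 221841 ≡ 301
sig^8 ≡ 301^2 = 90601 ≡ 236
sig^16 ≡ 236^2 = 55696 ≡ 311
sig^32 ≡ 311^2 = 96721 ≡ 526
sig^64 ≡ 526^2 = 276676 ≡ 334
sig^128 ≡ 334^2 = 111556 ≡ 203
sig^256 ≡ 203^2 = 41209 ≡ 399
423 = 256 + 128 + 32 + 4 + 2 + 1, so sig^423 ≡ 399·203·526·301·471·63 ≡ 490 (mod 583)
490 = m, so the signature checks out.

accept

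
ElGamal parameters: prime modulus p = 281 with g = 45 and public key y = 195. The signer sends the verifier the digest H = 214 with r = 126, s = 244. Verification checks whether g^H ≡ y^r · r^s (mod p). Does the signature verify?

does not verify

Left side g^H mod p:
45^2 = 2025 ≡ 58
45^4 ≡ 58^2 = 3364 ≡ 273
45^8 ≡ 273^2 = 74529 ≡ 64
45^16 ≡ 64^2 = 4096 ≡ 162
45^32 ≡ 162^2 = 26244 ≡ 111
45^64 ≡ 111^2 = 12321 ≡ 238
45^128 ≡ 238^2 = 56644 ≡ 163
214 = 128 + 64 + 16 + 4 + 2, so 45^214 ≡ 163·238·162·273·58 ≡ 273 (mod 281)
Right side y^r · r^s mod p:
195^2 = 38025 ≡ 90
195^4 ≡ 90^2 = 8100 ≡ 232
195^8 ≡ 232^2 = 53824 ≡ 153
195^16 ≡ 153^2 = 23409 ≡ 86
195^32 ≡ 86^2 = 7396 ≡ 90
195^64 ≡ 90^2 = 8100 ≡ 232
126 = 64 + 32 + 16 + 8 + 4 + 2, so 195^126 ≡ 232·90·86·153·232·90 ≡ 86 (mod 281)
126^2 = 15876 ≡ 140
126^4 ≡ 140^2 = 19600 ≡ 211
126^8 ≡ 211^2 = 44521 ≡ 123
126^16 ≡ 123^2 = 15129 ≡ 236
126^32 ≡ 236^2 = 55696 ≡ 58
126^64 ≡ 58^2 = 3364 ≡ 273
126^128 ≡ 273^2 = 74529 ≡ 64
244 = 128 + 64 + 32 + 16 + 4, so 126^244 ≡ 64·273·58·236·211 ≡ 252 (mod 281)
86·252 = 21672 ≡ 35 (mod 281)
273 ≠ 35, so verification fails.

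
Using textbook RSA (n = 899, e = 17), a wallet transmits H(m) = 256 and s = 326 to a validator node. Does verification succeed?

s^2 ≡ 326^2 = 106276 ≡ 194
s^4 ≡ 194^2 = 37636 ≡ 777
s^8 ≡ 777^2 = 603729 ≡ 500
s^16 ≡ 500^2 = 250000 ≡ 78
17 = 16 + 1, so s^17 ≡ 78·326 ≡ 256 (mod 899)
s^17 mod 899 = 256 matches H(m).

passes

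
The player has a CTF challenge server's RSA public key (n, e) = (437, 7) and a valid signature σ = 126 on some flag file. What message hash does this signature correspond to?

145

σ^2 ≡ 126^2 = 15876 ≡ 144
σ^4 ≡ 144^2 = 20736 ≡ 197
7 = 4 + 2 + 1, so σ^7 ≡ 197·144·126 ≡ 145 (mod 437)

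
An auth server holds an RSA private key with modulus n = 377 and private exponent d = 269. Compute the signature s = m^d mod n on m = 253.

106

Squares mod 377: m^1≡253, m^2≡296, m^4≡152, m^8≡107, m^16≡139, m^32≡94, m^64≡165, m^128≡81, m^256≡152
269 = 256 + 8 + 4 + 1, so m^269 ≡ 152·107·152·253 ≡ 106 (mod 377)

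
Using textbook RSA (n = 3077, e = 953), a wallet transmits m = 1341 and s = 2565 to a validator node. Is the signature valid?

valid

s^2 ≡ 2565^2 = 6579225 ≡ 599
s^4 ≡ 599^2 = 358801 ≡ 1869
s^8 ≡ 1869^2 = 3493161 ≡ 766
s^16 ≡ 766^2 = 586756 ≡ 2126
s^32 ≡ 2126^2 = 4519876 ≡ 2840
s^64 ≡ 2840^2 = 8065600 ≡ 783
s^128 ≡ 783^2 = 613089 ≡ 766
s^256 ≡ 766^2 = 586756 ≡ 2126
s^512 ≡ 2126^2 = 4519876 ≡ 2840
953 = 512 + 256 + 128 + 32 + 16 + 8 + 1, so s^953 ≡ 2840·2126·766·2840·2126·766·2565 ≡ 1341 (mod 3077)
Since 1341 equals the digest 1341, verification succeeds.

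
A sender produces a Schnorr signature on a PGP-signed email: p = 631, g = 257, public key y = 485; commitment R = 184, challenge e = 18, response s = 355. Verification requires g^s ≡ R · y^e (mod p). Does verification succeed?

g^s mod p:
257^2 = 66049 ≡ 425
257^4 ≡ 425^2 = 180625 ≡ 159
257^8 ≡ 159^2 = 25281 ≡ 41
257^16 ≡ 41^2 = 1681 ≡ 419
257^32 ≡ 419^2 = 175561 ≡ 143
257^64 ≡ 143^2 = 20449 ≡ 257
257^128 ≡ 257^2 = 66049 ≡ 425
257^256 ≡ 425^2 = 180625 ≡ 159
355 = 256 + 64 + 32 + 2 + 1, so 257^355 ≡ 159·257·143·425·257 ≡ 184 (mod 631)
R · y^e mod p:
485^2 = 235225 ≡ 493
485^4 ≡ 493^2 = 243049 ≡ 114
485^8 ≡ 114^2 = 12996 ≡ 376
485^16 ≡ 376^2 = 141376 ≡ 32
18 = 16 + 2, so 485^18 ≡ 32·493 ≡ 1 (mod 631)
184·1 = 184 ≡ 184 (mod 631)
184 ≡ 184 (mod 631); signature holds.

passes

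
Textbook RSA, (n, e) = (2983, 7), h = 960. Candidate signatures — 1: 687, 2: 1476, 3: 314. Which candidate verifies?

2

Candidate 1: Squares mod 2983: 687^1≡687, 687^2≡655, 687^4≡2456; 7 = 4 + 2 + 1, so 687^7 ≡ 2456·655·687 ≡ 439 (mod 2983)
Candidate 2: Squares mod 2983: 1476^1≡1476, 1476^2≡986, 1476^4≡2721; 7 = 4 + 2 + 1, so 1476^7 ≡ 2721·986·1476 ≡ 960 (mod 2983)
  → matches h = 960
Candidate 3: Squares mod 2983: 314^1≡314, 314^2≡157, 314^4≡785; 7 = 4 + 2 + 1, so 314^7 ≡ 785·157·314 ≡ 471 (mod 2983)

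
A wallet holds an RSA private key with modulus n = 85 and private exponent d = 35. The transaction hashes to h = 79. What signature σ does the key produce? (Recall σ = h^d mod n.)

h^2 ≡ 79^2 = 6241 ≡ 36
h^4 ≡ 36^2 = 1296 ≡ 21
h^8 ≡ 21^2 = 441 ≡ 16
h^16 ≡ 16^2 = 256 ≡ 1
h^32 ≡ 1^2 = 1
35 = 32 + 2 + 1, so h^35 ≡ 1·36·79 ≡ 39 (mod 85)

39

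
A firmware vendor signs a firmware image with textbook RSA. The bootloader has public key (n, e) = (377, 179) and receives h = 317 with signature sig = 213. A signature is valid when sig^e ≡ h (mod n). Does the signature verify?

does not verify

sig^2 ≡ 213^2 = 45369 ≡ 129
sig^4 ≡ 129^2 = 16641 ≡ 53
sig^8 ≡ 53^2 = 2809 ≡ 170
sig^16 ≡ 170^2 = 28900 ≡ 248
sig^32 ≡ 248^2 = 61504 ≡ 53
sig^64 ≡ 53^2 = 2809 ≡ 170
sig^128 ≡ 170^2 = 28900 ≡ 248
179 = 128 + 32 + 16 + 2 + 1, so sig^179 ≡ 248·53·248·129·213 ≡ 60 (mod 377)
60 ≠ 317, so verification fails.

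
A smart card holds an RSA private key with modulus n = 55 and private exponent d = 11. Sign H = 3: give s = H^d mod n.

Squares mod 55: H^1≡3, H^2≡9, H^4≡26, H^8≡16
11 = 8 + 2 + 1, so H^11 ≡ 16·9·3 ≡ 47 (mod 55)

47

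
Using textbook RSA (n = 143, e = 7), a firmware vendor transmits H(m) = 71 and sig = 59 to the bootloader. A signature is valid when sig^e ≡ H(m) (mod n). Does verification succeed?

passes

sig^2 ≡ 59^2 = 3481 ≡ 49
sig^4 ≡ 49^2 = 2401 ≡ 113
7 = 4 + 2 + 1, so sig^7 ≡ 113·49·59 ≡ 71 (mod 143)
71 = H(m), so the signature checks out.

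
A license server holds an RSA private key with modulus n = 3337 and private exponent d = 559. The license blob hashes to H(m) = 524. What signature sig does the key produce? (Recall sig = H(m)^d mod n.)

Squares mod 3337: (H(m))^1≡524, (H(m))^2≡942, (H(m))^4≡3059, (H(m))^8≡533, (H(m))^16≡444, (H(m))^32≡253, (H(m))^64≡606, (H(m))^128≡166, (H(m))^256≡860, (H(m))^512≡2123
559 = 512 + 32 + 8 + 4 + 2 + 1, so (H(m))^559 ≡ 2123·253·533·3059·942·524 ≡ 902 (mod 3337)

902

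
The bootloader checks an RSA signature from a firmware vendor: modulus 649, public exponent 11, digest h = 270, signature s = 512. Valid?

yes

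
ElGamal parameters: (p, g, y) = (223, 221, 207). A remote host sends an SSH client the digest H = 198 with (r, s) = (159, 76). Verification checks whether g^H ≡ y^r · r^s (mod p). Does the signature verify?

Left side g^H mod p:
Squares mod 223: 221^1≡221, 221^2≡4, 221^4≡16, 221^8≡33, 221^16≡197, 221^32≡7, 221^64≡49, 221^128≡171
198 = 128 + 64 + 4 + 2, so 221^198 ≡ 171·49·16·4 ≡ 164 (mod 223)
Right side y^r · r^s mod p:
Squares mod 223: 207^1≡207, 207^2≡33, 207^4≡197, 207^8≡7, 207^16≡49, 207^32≡171, 207^64≡28, 207^128≡115
159 = 128 + 16 + 8 + 4 + 2 + 1, so 207^159 ≡ 115·49·7·197·33·207 ≡ 95 (mod 223)
Squares mod 223: 159^1≡159, 159^2≡82, 159^4≡34, 159^8≡41, 159^16≡120, 159^32≡128, 159^64≡105
76 = 64 + 8 + 4, so 159^76 ≡ 105·41·34 ≡ 82 (mod 223)
95·82 = 7790 ≡ 208 (mod 223)
164 ≠ 208, so verification fails.

does not verify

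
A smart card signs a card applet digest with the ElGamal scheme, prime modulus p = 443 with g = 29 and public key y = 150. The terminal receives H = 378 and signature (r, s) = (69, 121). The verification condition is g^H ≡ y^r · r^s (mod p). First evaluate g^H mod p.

Squares mod 443: 29^1≡29, 29^2≡398, 29^4≡253, 29^8≡217, 29^16≡131, 29^32≡327, 29^64≡166, 29^128≡90, 29^256≡126
378 = 256 + 64 + 32 + 16 + 8 + 2, so 29^378 ≡ 126·166·327·131·217·398 ≡ 435 (mod 443)

435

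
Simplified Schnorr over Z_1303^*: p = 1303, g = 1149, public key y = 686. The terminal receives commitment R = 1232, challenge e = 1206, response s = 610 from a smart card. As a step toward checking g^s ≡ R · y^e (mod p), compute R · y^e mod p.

677

686^2 = 470596 ≡ 213
686^4 ≡ 213^2 = 45369 ≡ 1067
686^8 ≡ 1067^2 = 1138489 ≡ 970
686^16 ≡ 970^2 = 940900 ≡ 134
686^32 ≡ 134^2 = 17956 ≡ 1017
686^64 ≡ 1017^2 = 1034289 ≡ 1010
686^128 ≡ 1010^2 = 1020100 ≡ 1154
686^256 ≡ 1154^2 = 1331716 ≡ 50
686^512 ≡ 50^2 = 2500 ≡ 1197
686^1024 ≡ 1197^2 = 1432809 ≡ 812
1206 = 1024 + 128 + 32 + 16 + 4 + 2, so 686^1206 ≡ 812·1154·1017·134·1067·213 ≡ 1165 (mod 1303)
R · y^e ≡ 1232·1165 = 1435280 ≡ 677 (mod 1303)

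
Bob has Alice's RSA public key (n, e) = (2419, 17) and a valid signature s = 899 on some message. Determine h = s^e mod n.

s^2 ≡ 899^2 = 808201 ≡ 255
s^4 ≡ 255^2 = 65025 ≡ 2131
s^8 ≡ 2131^2 = 4541161 ≡ 698
s^16 ≡ 698^2 = 487204 ≡ 985
17 = 16 + 1, so s^17 ≡ 985·899 ≡ 161 (mod 2419)

161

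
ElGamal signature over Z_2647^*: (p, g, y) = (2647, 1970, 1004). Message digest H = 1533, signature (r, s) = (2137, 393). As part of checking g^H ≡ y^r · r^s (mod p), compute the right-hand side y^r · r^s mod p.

1004^2 = 1008016 ≡ 2156
1004^4 ≡ 2156^2 = 4648336 ≡ 204
1004^8 ≡ 204^2 = 41616 ≡ 1911
1004^16 ≡ 1911^2 = 3651921 ≡ 1708
1004^32 ≡ 1708^2 = 2917264 ≡ 270
1004^64 ≡ 270^2 = 72900 ≡ 1431
1004^128 ≡ 1431^2 = 2047761 ≡ 1630
1004^256 ≡ 1630^2 = 2656900 ≡ 1959
1004^512 ≡ 1959^2 = 3837681 ≡ 2178
1004^1024 ≡ 2178^2 = 4743684 ≡ 260
1004^2048 ≡ 260^2 = 67600 ≡ 1425
2137 = 2048 + 64 + 16 + 8 + 1, so 1004^2137 ≡ 1425·1431·1708·1911·1004 ≡ 165 (mod 2647)
2137^2 = 4566769 ≡ 694
2137^4 ≡ 694^2 = 481636 ≡ 2529
2137^8 ≡ 2529^2 = 6395841 ≡ 689
2137^16 ≡ 689^2 = 474721 ≡ 908
2137^32 ≡ 908^2 = 824464 ≡ 1247
2137^64 ≡ 1247^2 = 1555009 ≡ 1220
2137^128 ≡ 1220^2 = 1488400 ≡ 786
2137^256 ≡ 786^2 = 617796 ≡ 1045
393 = 256 + 128 + 8 + 1, so 2137^393 ≡ 1045·786·689·2137 ≡ 2047 (mod 2647)
y^r · r^s ≡ 165·2047 = 337755 ≡ 1586 (mod 2647)

1586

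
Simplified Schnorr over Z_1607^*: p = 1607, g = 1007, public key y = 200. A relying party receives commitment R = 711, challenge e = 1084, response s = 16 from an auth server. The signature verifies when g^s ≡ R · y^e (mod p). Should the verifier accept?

g^s mod p:
Squares mod 1607: 1007^1≡1007, 1007^2≡32, 1007^4≡1024, 1007^8≡812, 1007^16≡474
1007^16 ≡ 474 (mod 1607)
R · y^e mod p:
Squares mod 1607: 200^1≡200, 200^2≡1432, 200^4≡92, 200^8≡429, 200^16≡843, 200^32≡355, 200^64≡679, 200^128≡1439, 200^256≡905, 200^512≡1062, 200^1024≡1337
1084 = 1024 + 32 + 16 + 8 + 4, so 200^1084 ≡ 1337·355·843·429·92 ≡ 837 (mod 1607)
711·837 = 595107 ≡ 517 (mod 1607)
474 ≠ 517; the check fails.

reject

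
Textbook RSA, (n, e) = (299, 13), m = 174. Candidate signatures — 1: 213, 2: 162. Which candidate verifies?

1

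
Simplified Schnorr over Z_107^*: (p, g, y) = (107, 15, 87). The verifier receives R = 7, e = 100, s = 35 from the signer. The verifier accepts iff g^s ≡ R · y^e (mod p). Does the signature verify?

verifies

g^s mod p:
Squares mod 107: 15^1≡15, 15^2≡11, 15^4≡14, 15^8≡89, 15^16≡3, 15^32≡9
35 = 32 + 2 + 1, so 15^35 ≡ 9·11·15 ≡ 94 (mod 107)
R · y^e mod p:
Squares mod 107: 87^1≡87, 87^2≡79, 87^4≡35, 87^8≡48, 87^16≡57, 87^32≡39, 87^64≡23
100 = 64 + 32 + 4, so 87^100 ≡ 23·39·35 ≡ 44 (mod 107)
7·44 = 308 ≡ 94 (mod 107)
94 ≡ 94 (mod 107); signature holds.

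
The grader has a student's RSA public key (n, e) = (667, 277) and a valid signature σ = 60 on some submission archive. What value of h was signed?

11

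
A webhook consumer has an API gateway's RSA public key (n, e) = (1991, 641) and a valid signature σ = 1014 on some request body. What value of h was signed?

937

σ^2 ≡ 1014^2 = 1028196 ≡ 840
σ^4 ≡ 840^2 = 705600 ≡ 786
σ^8 ≡ 786^2 = 617796 ≡ 586
σ^16 ≡ 586^2 = 343396 ≡ 944
σ^32 ≡ 944^2 = 891136 ≡ 1159
σ^64 ≡ 1159^2 = 1343281 ≡ 1347
σ^128 ≡ 1347^2 = 1814409 ≡ 608
σ^256 ≡ 608^2 = 369664 ≡ 1329
σ^512 ≡ 1329^2 = 1766241 ≡ 224
641 = 512 + 128 + 1, so σ^641 ≡ 224·608·1014 ≡ 937 (mod 1991)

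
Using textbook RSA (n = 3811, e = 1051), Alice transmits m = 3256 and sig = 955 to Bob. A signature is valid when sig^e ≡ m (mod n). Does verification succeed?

fails

sig^2 ≡ 955^2 = 912025 ≡ 1196
sig^4 ≡ 1196^2 = 1430416 ≡ 1291
sig^8 ≡ 1291^2 = 1666681 ≡ 1274
sig^16 ≡ 1274^2 = 1623076 ≡ 3401
sig^32 ≡ 3401^2 = 11566801 ≡ 416
sig^64 ≡ 416^2 = 173056 ≡ 1561
sig^128 ≡ 1561^2 = 2436721 ≡ 1492
sig^256 ≡ 1492^2 = 2226064 ≡ 440
sig^512 ≡ 440^2 = 193600 ≡ 3050
sig^1024 ≡ 3050^2 = 9302500 ≡ 3660
1051 = 1024 + 16 + 8 + 2 + 1, so sig^1051 ≡ 3660·3401·1274·1196·955 ≡ 780 (mod 3811)
sig^1051 mod 3811 = 780, but m = 3256.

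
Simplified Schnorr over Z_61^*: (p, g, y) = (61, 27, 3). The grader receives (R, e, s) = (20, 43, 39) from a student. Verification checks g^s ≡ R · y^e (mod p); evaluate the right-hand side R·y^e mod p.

52

3^2 = 9
3^4 ≡ 9^2 = 81 ≡ 20
3^8 ≡ 20^2 = 400 ≡ 34
3^16 ≡ 34^2 = 1156 ≡ 58
3^32 ≡ 58^2 = 3364 ≡ 9
43 = 32 + 8 + 2 + 1, so 3^43 ≡ 9·34·9·3 ≡ 27 (mod 61)
R · y^e ≡ 20·27 = 540 ≡ 52 (mod 61)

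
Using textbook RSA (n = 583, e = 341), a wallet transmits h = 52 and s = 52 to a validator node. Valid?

yes

s^2 ≡ 52^2 = 2704 ≡ 372
s^4 ≡ 372^2 = 138384 ≡ 213
s^8 ≡ 213^2 = 45369 ≡ 478
s^16 ≡ 478^2 = 228484 ≡ 531
s^32 ≡ 531^2 = 281961 ≡ 372
s^64 ≡ 372^2 = 138384 ≡ 213
s^128 ≡ 213^2 = 45369 ≡ 478
s^256 ≡ 478^2 = 228484 ≡ 531
341 = 256 + 64 + 16 + 4 + 1, so s^341 ≡ 531·213·531·213·52 ≡ 52 (mod 583)
Since 52 equals the digest 52, verification succeeds.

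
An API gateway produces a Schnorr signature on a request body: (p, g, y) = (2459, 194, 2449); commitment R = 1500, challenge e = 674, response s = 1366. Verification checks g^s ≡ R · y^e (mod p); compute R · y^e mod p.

1816

2449^2 = 5997601 ≡ 100
2449^4 ≡ 100^2 = 10000 ≡ 164
2449^8 ≡ 164^2 = 26896 ≡ 2306
2449^16 ≡ 2306^2 = 5317636 ≡ 1278
2449^32 ≡ 1278^2 = 1633284 ≡ 508
2449^64 ≡ 508^2 = 258064 ≡ 2328
2449^128 ≡ 2328^2 = 5419584 ≡ 2407
2449^256 ≡ 2407^2 = 5793649 ≡ 245
2449^512 ≡ 245^2 = 60025 ≡ 1009
674 = 512 + 128 + 32 + 2, so 2449^674 ≡ 1009·2407·508·100 ≡ 2093 (mod 2459)
R · y^e ≡ 1500·2093 = 3139500 ≡ 1816 (mod 2459)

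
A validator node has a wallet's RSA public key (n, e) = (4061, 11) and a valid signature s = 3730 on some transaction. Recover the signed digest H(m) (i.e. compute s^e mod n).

Squares mod 4061: s^1≡3730, s^2≡3975, s^4≡3335, s^8≡3207
11 = 8 + 2 + 1, so s^11 ≡ 3207·3975·3730 ≡ 3243 (mod 4061)

3243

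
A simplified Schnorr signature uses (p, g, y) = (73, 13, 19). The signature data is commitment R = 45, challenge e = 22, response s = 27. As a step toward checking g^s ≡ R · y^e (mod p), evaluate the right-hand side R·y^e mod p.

10

19^2 = 361 ≡ 69
19^4 ≡ 69^2 = 4761 ≡ 16
19^8 ≡ 16^2 = 256 ≡ 37
19^16 ≡ 37^2 = 1369 ≡ 55
22 = 16 + 4 + 2, so 19^22 ≡ 55·16·69 ≡ 57 (mod 73)
R · y^e ≡ 45·57 = 2565 ≡ 10 (mod 73)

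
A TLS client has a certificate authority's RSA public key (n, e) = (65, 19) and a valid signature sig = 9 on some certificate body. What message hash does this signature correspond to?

9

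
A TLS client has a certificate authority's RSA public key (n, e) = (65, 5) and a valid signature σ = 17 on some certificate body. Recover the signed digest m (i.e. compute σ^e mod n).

62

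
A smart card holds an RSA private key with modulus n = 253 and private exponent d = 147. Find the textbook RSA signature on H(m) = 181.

(H(m))^2 ≡ 181^2 = 32761 ≡ 124
(H(m))^4 ≡ 124^2 = 15376 ≡ 196
(H(m))^8 ≡ 196^2 = 38416 ≡ 213
(H(m))^16 ≡ 213^2 = 45369 ≡ 82
(H(m))^32 ≡ 82^2 = 6724 ≡ 146
(H(m))^64 ≡ 146^2 = 21316 ≡ 64
(H(m))^128 ≡ 64^2 = 4096 ≡ 48
147 = 128 + 16 + 2 + 1, so (H(m))^147 ≡ 48·82·124·181 ≡ 80 (mod 253)

80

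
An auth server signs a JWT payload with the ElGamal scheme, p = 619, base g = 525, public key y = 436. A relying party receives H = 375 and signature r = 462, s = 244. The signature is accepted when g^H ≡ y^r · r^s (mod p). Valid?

no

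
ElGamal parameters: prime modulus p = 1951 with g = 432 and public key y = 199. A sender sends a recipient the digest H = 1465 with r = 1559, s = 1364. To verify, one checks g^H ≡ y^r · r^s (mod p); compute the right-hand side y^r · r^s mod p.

1191

Squares mod 1951: 199^1≡199, 199^2≡581, 199^4≡38, 199^8≡1444, 199^16≡1468, 199^32≡1120, 199^64≡1858, 199^128≡845, 199^256≡1910, 199^512≡1681, 199^1024≡713
1559 = 1024 + 512 + 16 + 4 + 2 + 1, so 199^1559 ≡ 713·1681·1468·38·581·199 ≡ 495 (mod 1951)
Squares mod 1951: 1559^1≡1559, 1559^2≡1486, 1559^4≡1615, 1559^8≡1689, 1559^16≡359, 1559^32≡115, 1559^64≡1519, 1559^128≡1279, 1559^256≡903, 1559^512≡1842, 1559^1024≡175
1364 = 1024 + 256 + 64 + 16 + 4, so 1559^1364 ≡ 175·903·1519·359·1615 ≡ 97 (mod 1951)
y^r · r^s ≡ 495·97 = 48015 ≡ 1191 (mod 1951)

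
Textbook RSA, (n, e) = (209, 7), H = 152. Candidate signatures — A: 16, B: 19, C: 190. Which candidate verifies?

C

Candidate A: Squares mod 209: 16^1≡16, 16^2≡47, 16^4≡119; 7 = 4 + 2 + 1, so 16^7 ≡ 119·47·16 ≡ 36 (mod 209)
Candidate B: Squares mod 209: 19^1≡19, 19^2≡152, 19^4≡114; 7 = 4 + 2 + 1, so 19^7 ≡ 114·152·19 ≡ 57 (mod 209)
Candidate C: Squares mod 209: 190^1≡190, 190^2≡152, 190^4≡114; 7 = 4 + 2 + 1, so 190^7 ≡ 114·152·190 ≡ 152 (mod 209)
  → matches H = 152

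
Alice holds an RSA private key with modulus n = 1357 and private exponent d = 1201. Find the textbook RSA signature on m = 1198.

m^2 ≡ 1198^2 = 1435204 ≡ 855
m^4 ≡ 855^2 = 731025 ≡ 959
m^8 ≡ 959^2 = 919681 ≡ 992
m^16 ≡ 992^2 = 984064 ≡ 239
m^32 ≡ 239^2 = 57121 ≡ 127
m^64 ≡ 127^2 = 16129 ≡ 1202
m^128 ≡ 1202^2 = 1444804 ≡ 956
m^256 ≡ 956^2 = 913936 ≡ 675
m^512 ≡ 675^2 = 455625 ≡ 1030
m^1024 ≡ 1030^2 = 1060900 ≡ 1083
1201 = 1024 + 128 + 32 + 16 + 1, so m^1201 ≡ 1083·956·127·239·1198 ≡ 165 (mod 1357)

165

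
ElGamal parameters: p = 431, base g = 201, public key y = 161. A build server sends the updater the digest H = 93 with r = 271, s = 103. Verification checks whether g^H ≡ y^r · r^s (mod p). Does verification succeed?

Left side g^H mod p:
201^2 = 40401 ≡ 318
201^4 ≡ 318^2 = 101124 ≡ 270
201^8 ≡ 270^2 = 72900 ≡ 61
201^16 ≡ 61^2 = 3721 ≡ 273
201^32 ≡ 273^2 = 74529 ≡ 397
201^64 ≡ 397^2 = 157609 ≡ 294
93 = 64 + 16 + 8 + 4 + 1, so 201^93 ≡ 294·273·61·270·201 ≡ 374 (mod 431)
Right side y^r · r^s mod p:
161^2 = 25921 ≡ 61
161^4 ≡ 61^2 = 3721 ≡ 273
161^8 ≡ 273^2 = 74529 ≡ 397
161^16 ≡ 397^2 = 157609 ≡ 294
161^32 ≡ 294^2 = 86436 ≡ 236
161^64 ≡ 236^2 = 55696 ≡ 97
161^128 ≡ 97^2 = 9409 ≡ 358
161^256 ≡ 358^2 = 128164 ≡ 157
271 = 256 + 8 + 4 + 2 + 1, so 161^271 ≡ 157·397·273·61·161 ≡ 193 (mod 431)
271^2 = 73441 ≡ 171
271^4 ≡ 171^2 = 29241 ≡ 364
271^8 ≡ 364^2 = 132496 ≡ 179
271^16 ≡ 179^2 = 32041 ≡ 147
271^32 ≡ 147^2 = 21609 ≡ 59
271^64 ≡ 59^2 = 3481 ≡ 33
103 = 64 + 32 + 4 + 2 + 1, so 271^103 ≡ 33·59·364·171·271 ≡ 362 (mod 431)
193·362 = 69866 ≡ 44 (mod 431)
374 ≠ 44, so verification fails.

fails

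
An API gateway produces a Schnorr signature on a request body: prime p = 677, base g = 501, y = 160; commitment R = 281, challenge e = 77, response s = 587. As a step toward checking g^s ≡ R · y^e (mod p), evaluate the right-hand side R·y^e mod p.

124

Squares mod 677: 160^1≡160, 160^2≡551, 160^4≡305, 160^8≡276, 160^16≡352, 160^32≡13, 160^64≡169
77 = 64 + 8 + 4 + 1, so 160^77 ≡ 169·276·305·160 ≡ 198 (mod 677)
R · y^e ≡ 281·198 = 55638 ≡ 124 (mod 677)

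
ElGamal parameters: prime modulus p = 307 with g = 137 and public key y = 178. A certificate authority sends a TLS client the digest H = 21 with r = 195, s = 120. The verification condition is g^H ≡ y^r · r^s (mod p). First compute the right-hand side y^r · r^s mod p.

178^2 = 31684 ≡ 63
178^4 ≡ 63^2 = 3969 ≡ 285
178^8 ≡ 285^2 = 81225 ≡ 177
178^16 ≡ 177^2 = 31329 ≡ 15
178^32 ≡ 15^2 = 225
178^64 ≡ 225^2 = 50625 ≡ 277
178^128 ≡ 277^2 = 76729 ≡ 286
195 = 128 + 64 + 2 + 1, so 178^195 ≡ 286·277·63·178 ≡ 136 (mod 307)
195^2 = 38025 ≡ 264
195^4 ≡ 264^2 = 69696 ≡ 7
195^8 ≡ 7^2 = 49
195^16 ≡ 49^2 = 2401 ≡ 252
195^32 ≡ 252^2 = 63504 ≡ 262
195^64 ≡ 262^2 = 68644 ≡ 183
120 = 64 + 32 + 16 + 8, so 195^120 ≡ 183·262·252·49 ≡ 295 (mod 307)
y^r · r^s ≡ 136·295 = 40120 ≡ 210 (mod 307)

210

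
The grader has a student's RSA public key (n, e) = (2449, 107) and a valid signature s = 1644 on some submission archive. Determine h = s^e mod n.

s^107 mod 2449 = 1365

1365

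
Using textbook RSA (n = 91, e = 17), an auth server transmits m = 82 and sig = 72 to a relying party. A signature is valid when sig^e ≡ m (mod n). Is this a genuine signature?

forged

Squares mod 91: sig^1≡72, sig^2≡88, sig^4≡9, sig^8≡81, sig^16≡9
17 = 16 + 1, so sig^17 ≡ 9·72 ≡ 11 (mod 91)
sig^17 mod 91 = 11, but m = 82.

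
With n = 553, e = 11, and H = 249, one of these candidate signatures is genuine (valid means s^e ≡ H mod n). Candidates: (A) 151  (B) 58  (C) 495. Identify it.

Candidate A: Squares mod 553: 151^1≡151, 151^2≡128, 151^4≡347, 151^8≡408; 11 = 8 + 2 + 1, so 151^11 ≡ 408·128·151 ≡ 44 (mod 553)
Candidate B: Squares mod 553: 58^1≡58, 58^2≡46, 58^4≡457, 58^8≡368; 11 = 8 + 2 + 1, so 58^11 ≡ 368·46·58 ≡ 249 (mod 553)
  → matches H = 249
Candidate C: Squares mod 553: 495^1≡495, 495^2≡46, 495^4≡457, 495^8≡368; 11 = 8 + 2 + 1, so 495^11 ≡ 368·46·495 ≡ 304 (mod 553)

B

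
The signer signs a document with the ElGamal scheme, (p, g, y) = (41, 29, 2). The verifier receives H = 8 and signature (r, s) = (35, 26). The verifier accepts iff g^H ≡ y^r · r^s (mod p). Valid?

yes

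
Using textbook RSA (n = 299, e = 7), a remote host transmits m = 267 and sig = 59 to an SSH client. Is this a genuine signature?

forged

Squares mod 299: sig^1≡59, sig^2≡192, sig^4≡87
7 = 4 + 2 + 1, so sig^7 ≡ 87·192·59 ≡ 32 (mod 299)
32 ≠ 267, so verification fails.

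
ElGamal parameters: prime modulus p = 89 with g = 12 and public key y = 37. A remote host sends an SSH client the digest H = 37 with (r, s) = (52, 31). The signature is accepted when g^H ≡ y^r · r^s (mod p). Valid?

yes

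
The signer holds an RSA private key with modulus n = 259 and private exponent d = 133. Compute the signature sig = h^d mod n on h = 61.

180

h^133 mod 259 = 180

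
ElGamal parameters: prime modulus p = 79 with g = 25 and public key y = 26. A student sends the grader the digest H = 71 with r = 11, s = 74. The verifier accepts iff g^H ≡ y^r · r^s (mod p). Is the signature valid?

valid

Left side g^H mod p:
Squares mod 79: 25^1≡25, 25^2≡72, 25^4≡49, 25^8≡31, 25^16≡13, 25^32≡11, 25^64≡42
71 = 64 + 4 + 2 + 1, so 25^71 ≡ 42·49·72·25 ≡ 11 (mod 79)
Right side y^r · r^s mod p:
Squares mod 79: 26^1≡26, 26^2≡44, 26^4≡40, 26^8≡20
11 = 8 + 2 + 1, so 26^11 ≡ 20·44·26 ≡ 49 (mod 79)
Squares mod 79: 11^1≡11, 11^2≡42, 11^4≡26, 11^8≡44, 11^16≡40, 11^32≡20, 11^64≡5
74 = 64 + 8 + 2, so 11^74 ≡ 5·44·42 ≡ 76 (mod 79)
49·76 = 3724 ≡ 11 (mod 79)
11 ≡ 11 (mod 79), so the signature is genuine.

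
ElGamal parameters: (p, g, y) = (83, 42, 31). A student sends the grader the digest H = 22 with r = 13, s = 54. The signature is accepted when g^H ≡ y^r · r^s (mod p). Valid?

yes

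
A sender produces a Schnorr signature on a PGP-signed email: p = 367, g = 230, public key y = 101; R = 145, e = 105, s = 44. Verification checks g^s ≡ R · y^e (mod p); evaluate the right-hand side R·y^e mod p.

101^2 = 10201 ≡ 292
101^4 ≡ 292^2 = 85264 ≡ 120
101^8 ≡ 120^2 = 14400 ≡ 87
101^16 ≡ 87^2 = 7569 ≡ 229
101^32 ≡ 229^2 = 52441 ≡ 327
101^64 ≡ 327^2 = 106929 ≡ 132
105 = 64 + 32 + 8 + 1, so 101^105 ≡ 132·327·87·101 ≡ 46 (mod 367)
R · y^e ≡ 145·46 = 6670 ≡ 64 (mod 367)

64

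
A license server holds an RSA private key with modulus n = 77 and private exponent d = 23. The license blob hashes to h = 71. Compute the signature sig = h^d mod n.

15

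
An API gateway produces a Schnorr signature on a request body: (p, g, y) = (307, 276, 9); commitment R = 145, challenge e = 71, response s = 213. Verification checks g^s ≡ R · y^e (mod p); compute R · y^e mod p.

Squares mod 307: 9^1≡9, 9^2≡81, 9^4≡114, 9^8≡102, 9^16≡273, 9^32≡235, 9^64≡272
71 = 64 + 4 + 2 + 1, so 9^71 ≡ 272·114·81·9 ≡ 115 (mod 307)
R · y^e ≡ 145·115 = 16675 ≡ 97 (mod 307)

97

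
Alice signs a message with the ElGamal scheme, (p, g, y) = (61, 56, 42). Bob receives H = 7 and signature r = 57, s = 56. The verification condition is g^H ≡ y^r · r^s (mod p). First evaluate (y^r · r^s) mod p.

16

Squares mod 61: 42^1≡42, 42^2≡56, 42^4≡25, 42^8≡15, 42^16≡42, 42^32≡56
57 = 32 + 16 + 8 + 1, so 42^57 ≡ 56·42·15·42 ≡ 9 (mod 61)
Squares mod 61: 57^1≡57, 57^2≡16, 57^4≡12, 57^8≡22, 57^16≡57, 57^32≡16
56 = 32 + 16 + 8, so 57^56 ≡ 16·57·22 ≡ 56 (mod 61)
y^r · r^s ≡ 9·56 = 504 ≡ 16 (mod 61)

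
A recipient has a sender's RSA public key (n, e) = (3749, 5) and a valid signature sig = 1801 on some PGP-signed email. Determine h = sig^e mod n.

983

Squares mod 3749: sig^1≡1801, sig^2≡716, sig^4≡2792
5 = 4 + 1, so sig^5 ≡ 2792·1801 ≡ 983 (mod 3749)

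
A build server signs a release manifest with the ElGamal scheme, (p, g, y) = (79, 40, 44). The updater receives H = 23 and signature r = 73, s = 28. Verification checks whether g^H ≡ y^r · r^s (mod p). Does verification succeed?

Left side g^H mod p:
40^2 = 1600 ≡ 20
40^4 ≡ 20^2 = 400 ≡ 5
40^8 ≡ 5^2 = 25
40^16 ≡ 25^2 = 625 ≡ 72
23 = 16 + 4 + 2 + 1, so 40^23 ≡ 72·5·20·40 ≡ 45 (mod 79)
Right side y^r · r^s mod p:
44^2 = 1936 ≡ 40
44^4 ≡ 40^2 = 1600 ≡ 20
44^8 ≡ 20^2 = 400 ≡ 5
44^16 ≡ 5^2 = 25
44^32 ≡ 25^2 = 625 ≡ 72
44^64 ≡ 72^2 = 5184 ≡ 49
73 = 64 + 8 + 1, so 44^73 ≡ 49·5·44 ≡ 36 (mod 79)
73^2 = 5329 ≡ 36
73^4 ≡ 36^2 = 1296 ≡ 32
73^8 ≡ 32^2 = 1024 ≡ 76
73^16 ≡ 76^2 = 5776 ≡ 9
28 = 16 + 8 + 4, so 73^28 ≡ 9·76·32 ≡ 5 (mod 79)
36·5 = 180 ≡ 22 (mod 79)
45 ≠ 22, so verification fails.

fails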